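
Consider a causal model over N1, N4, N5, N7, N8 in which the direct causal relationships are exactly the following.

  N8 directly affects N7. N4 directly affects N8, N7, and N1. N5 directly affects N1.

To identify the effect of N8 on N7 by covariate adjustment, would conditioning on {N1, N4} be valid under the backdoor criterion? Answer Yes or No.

Backdoor paths from N8 to N7 (paths whose first edge points into N8):
  P1: N8 <- N4 -> N7
Condition 1 (no descendant of N8 in the set): holds — descendants of N8 are {N7}; none are in {N1, N4}.
Condition 2 (every backdoor path blocked by {N1, N4}):
  P1: blocked at fork node N4 ∈ conditioning set.
{N1, N4} satisfies the backdoor criterion.

Yes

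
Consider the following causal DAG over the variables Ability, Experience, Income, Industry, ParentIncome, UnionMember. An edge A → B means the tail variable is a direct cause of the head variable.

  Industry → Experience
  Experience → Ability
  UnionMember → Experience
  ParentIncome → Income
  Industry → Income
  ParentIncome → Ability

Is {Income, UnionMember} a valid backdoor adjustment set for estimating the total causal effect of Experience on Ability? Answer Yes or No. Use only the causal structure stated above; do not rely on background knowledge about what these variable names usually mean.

No

Backdoor paths from Experience to Ability (paths whose first edge points into Experience):
  P1: Experience <- Industry -> Income <- ParentIncome -> Ability
Condition 1 (no descendant of Experience in the set): holds — descendants of Experience are {Ability}; none are in {Income, UnionMember}.
Condition 2 (every backdoor path blocked by {Income, UnionMember}):
  P1: open — collider(s) Income are conditioned on (or have a conditioned descendant) and no non-collider on the path is in the set.
{Income, UnionMember} does not satisfy the backdoor criterion.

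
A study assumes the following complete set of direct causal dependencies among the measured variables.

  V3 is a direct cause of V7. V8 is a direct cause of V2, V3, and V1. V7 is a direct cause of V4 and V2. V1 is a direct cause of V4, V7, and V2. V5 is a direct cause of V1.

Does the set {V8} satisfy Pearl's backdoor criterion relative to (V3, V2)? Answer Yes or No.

Yes

Backdoor paths from V3 to V2 (paths whose first edge points into V3):
  P1: V3 <- V8 -> V1 -> V7 -> V2
  P2: V3 <- V8 -> V1 -> V4 <- V7 -> V2
  P3: V3 <- V8 -> V1 -> V2
  P4: V3 <- V8 -> V2
Condition 1 (no descendant of V3 in the set): holds — descendants of V3 are {V2, V4, V7}; none are in {V8}.
Condition 2 (every backdoor path blocked by {V8}):
  P1: blocked at fork node V8 ∈ conditioning set.
  P2: blocked at fork node V8 ∈ conditioning set.
  P3: blocked at fork node V8 ∈ conditioning set.
  P4: blocked at fork node V8 ∈ conditioning set.
{V8} satisfies the backdoor criterion.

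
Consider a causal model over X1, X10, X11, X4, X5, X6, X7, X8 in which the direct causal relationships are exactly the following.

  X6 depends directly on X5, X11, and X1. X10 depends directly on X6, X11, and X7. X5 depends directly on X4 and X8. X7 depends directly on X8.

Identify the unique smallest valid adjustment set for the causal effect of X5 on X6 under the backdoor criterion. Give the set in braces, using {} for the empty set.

{}

Variables eligible for adjustment (non-descendants of X5, excluding X5 and X6): {X1, X11, X4, X7, X8}.
Backdoor paths from X5 to X6:
  P1: X5 <- X8 -> X7 -> X10 <- X11 -> X6
  P2: X5 <- X8 -> X7 -> X10 <- X6
Each backdoor path contains an unconditioned collider, so every path is already blocked with the empty conditioning set:
  P1: blocked at collider X10 (neither it nor any descendant is in the conditioning set).
  P2: blocked at collider X10 (neither it nor any descendant is in the conditioning set).
The empty set is therefore the unique smallest valid set.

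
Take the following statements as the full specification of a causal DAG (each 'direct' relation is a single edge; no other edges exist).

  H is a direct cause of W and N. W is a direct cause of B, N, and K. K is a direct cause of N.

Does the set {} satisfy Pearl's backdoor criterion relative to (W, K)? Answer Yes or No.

Yes

Backdoor paths from W to K (paths whose first edge points into W):
  P1: W <- H -> N <- K
Condition 1 (no descendant of W in the set): holds — descendants of W are {B, K, N}; none are in {}.
Condition 2 (every backdoor path blocked by {}):
  P1: blocked at collider N (neither it nor any descendant is in the conditioning set).
{} satisfies the backdoor criterion.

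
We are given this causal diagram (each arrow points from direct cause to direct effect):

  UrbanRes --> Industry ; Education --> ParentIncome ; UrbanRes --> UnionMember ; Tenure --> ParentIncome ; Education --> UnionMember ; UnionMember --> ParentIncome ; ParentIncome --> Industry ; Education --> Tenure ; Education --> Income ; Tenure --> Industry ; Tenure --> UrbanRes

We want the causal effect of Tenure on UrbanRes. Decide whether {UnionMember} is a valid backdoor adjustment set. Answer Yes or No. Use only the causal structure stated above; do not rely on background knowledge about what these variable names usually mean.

Backdoor paths from Tenure to UrbanRes (paths whose first edge points into Tenure):
  P1: Tenure <- Education -> UnionMember <- UrbanRes
  P2: Tenure <- Education -> UnionMember -> ParentIncome -> Industry <- UrbanRes
  P3: Tenure <- Education -> ParentIncome <- UnionMember <- UrbanRes
  P4: Tenure <- Education -> ParentIncome -> Industry <- UrbanRes
Condition 1 (no descendant of Tenure in the set): FAILS — UnionMember is a descendant of Tenure.
Condition 2 (every backdoor path blocked by {UnionMember}):
  P1: open — collider(s) UnionMember are conditioned on (or have a conditioned descendant) and no non-collider on the path is in the set.
  P2: blocked at chain node UnionMember ∈ conditioning set.
  P3: blocked at collider ParentIncome (neither it nor any descendant is in the conditioning set).
  P4: blocked at collider Industry (neither it nor any descendant is in the conditioning set).
{UnionMember} does not satisfy the backdoor criterion.

No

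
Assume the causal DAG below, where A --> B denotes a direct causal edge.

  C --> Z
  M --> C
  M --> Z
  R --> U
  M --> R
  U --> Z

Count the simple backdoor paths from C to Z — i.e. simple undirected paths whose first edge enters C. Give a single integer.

A backdoor path from C to Z is any simple undirected path whose first edge points into C (i.e. leaves C via a parent).
Parents of C: {M}.
Enumerating:
  P1: C <- M -> R -> U -> Z
  P2: C <- M -> Z
That exhausts the simple backdoor paths. Count: 2.

2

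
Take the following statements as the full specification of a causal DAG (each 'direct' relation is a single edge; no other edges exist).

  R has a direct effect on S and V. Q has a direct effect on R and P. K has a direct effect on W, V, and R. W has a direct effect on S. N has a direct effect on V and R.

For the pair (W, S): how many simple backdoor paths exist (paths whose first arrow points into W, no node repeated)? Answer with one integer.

A backdoor path from W to S is any simple undirected path whose first edge points into W (i.e. leaves W via a parent).
Parents of W: {K}.
Enumerating:
  P1: W <- K -> R -> S
  P2: W <- K -> V <- N -> R -> S
  P3: W <- K -> V <- R -> S
That exhausts the simple backdoor paths. Count: 3.

3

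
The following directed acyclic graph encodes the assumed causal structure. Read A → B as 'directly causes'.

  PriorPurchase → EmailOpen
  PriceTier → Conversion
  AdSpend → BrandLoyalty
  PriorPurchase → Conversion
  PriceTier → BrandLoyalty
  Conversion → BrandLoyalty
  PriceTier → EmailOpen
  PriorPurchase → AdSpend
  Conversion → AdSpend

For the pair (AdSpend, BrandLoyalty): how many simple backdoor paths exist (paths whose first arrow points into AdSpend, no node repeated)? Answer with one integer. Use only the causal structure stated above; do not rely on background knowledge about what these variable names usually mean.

A backdoor path from AdSpend to BrandLoyalty is any simple undirected path whose first edge points into AdSpend (i.e. leaves AdSpend via a parent).
Parents of AdSpend: {Conversion, PriorPurchase}.
Enumerating:
  P1: AdSpend <- PriorPurchase -> EmailOpen <- PriceTier -> Conversion -> BrandLoyalty
  P2: AdSpend <- PriorPurchase -> EmailOpen <- PriceTier -> BrandLoyalty
  P3: AdSpend <- PriorPurchase -> Conversion <- PriceTier -> BrandLoyalty
  P4: AdSpend <- PriorPurchase -> Conversion -> BrandLoyalty
  P5: AdSpend <- Conversion <- PriceTier -> BrandLoyalty
  P6: AdSpend <- Conversion <- PriorPurchase -> EmailOpen <- PriceTier -> BrandLoyalty
  P7: AdSpend <- Conversion -> BrandLoyalty
That exhausts the simple backdoor paths. Count: 7.

7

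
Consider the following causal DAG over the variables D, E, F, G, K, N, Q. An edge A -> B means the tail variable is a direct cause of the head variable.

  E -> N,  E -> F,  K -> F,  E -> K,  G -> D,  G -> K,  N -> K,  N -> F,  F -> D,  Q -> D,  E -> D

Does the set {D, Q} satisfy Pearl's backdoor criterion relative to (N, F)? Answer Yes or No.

Backdoor paths from N to F (paths whose first edge points into N):
  P1: N <- E -> K <- G -> D <- F
  P2: N <- E -> K -> F
  P3: N <- E -> F
  P4: N <- E -> D <- G -> K -> F
  P5: N <- E -> D <- F
Condition 1 (no descendant of N in the set): FAILS — D is a descendant of N.
Condition 2 (every backdoor path blocked by {D, Q}):
  P1: open — collider(s) K, D are conditioned on (or have a conditioned descendant) and no non-collider on the path is in the set.
  P2: open — no interior node is in the conditioning set.
  P3: open — no interior node is in the conditioning set.
  P4: open — collider(s) D are conditioned on (or have a conditioned descendant) and no non-collider on the path is in the set.
  P5: open — collider(s) D are conditioned on (or have a conditioned descendant) and no non-collider on the path is in the set.
{D, Q} does not satisfy the backdoor criterion.

No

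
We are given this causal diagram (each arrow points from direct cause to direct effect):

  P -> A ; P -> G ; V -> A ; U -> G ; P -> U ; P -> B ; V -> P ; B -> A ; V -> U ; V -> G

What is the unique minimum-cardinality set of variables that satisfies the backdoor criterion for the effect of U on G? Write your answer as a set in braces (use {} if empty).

Variables eligible for adjustment (non-descendants of U, excluding U and G): {A, B, P, V}.
Backdoor paths from U to G:
  P1: U <- V -> P -> G
  P2: U <- V -> G
  P3: U <- V -> A <- P -> G
  P4: U <- V -> A <- B <- P -> G
  P5: U <- P <- V -> G
  P6: U <- P -> B -> A <- V -> G
  P7: U <- P -> G
  P8: U <- P -> A <- V -> G
The empty set is not sufficient: P1 (U <- V -> P -> G) has no collider blocking it and no conditioned non-collider, so it is open.
Try {P, V}:
  P1: blocked at fork node V ∈ conditioning set.
  P2: blocked at fork node V ∈ conditioning set.
  P3: blocked at fork node V ∈ conditioning set.
  P4: blocked at fork node V ∈ conditioning set.
  P5: blocked at chain node P ∈ conditioning set.
  P6: blocked at fork node P ∈ conditioning set.
  P7: blocked at fork node P ∈ conditioning set.
  P8: blocked at fork node P ∈ conditioning set.
{P, V} contains no descendant of U and blocks every backdoor path.
Every element of {P, V} is needed (dropping P leaves P7 open; dropping V leaves P2 open), so no proper subset is valid.
Among all size-2 subsets of the eligible variables, only {P, V} blocks every backdoor path, so it is the unique smallest valid adjustment set.

{P, V}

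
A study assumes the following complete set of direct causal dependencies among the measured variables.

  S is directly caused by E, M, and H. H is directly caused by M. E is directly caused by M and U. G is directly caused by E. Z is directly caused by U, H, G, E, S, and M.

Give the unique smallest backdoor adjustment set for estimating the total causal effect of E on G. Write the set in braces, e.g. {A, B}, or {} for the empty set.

{}

Variables eligible for adjustment (non-descendants of E, excluding E and G): {H, M, U}.
Backdoor paths from E to G:
  P1: E <- M -> H -> S -> Z <- G
  P2: E <- M -> H -> Z <- G
  P3: E <- M -> S <- H -> Z <- G
  P4: E <- M -> S -> Z <- G
  P5: E <- M -> Z <- G
  P6: E <- U -> Z <- G
Each backdoor path contains an unconditioned collider, so every path is already blocked with the empty conditioning set:
  P1: blocked at collider Z (neither it nor any descendant is in the conditioning set).
  P2: blocked at collider Z (neither it nor any descendant is in the conditioning set).
  P3: blocked at collider S (neither it nor any descendant is in the conditioning set).
  P4: blocked at collider Z (neither it nor any descendant is in the conditioning set).
  P5: blocked at collider Z (neither it nor any descendant is in the conditioning set).
  P6: blocked at collider Z (neither it nor any descendant is in the conditioning set).
The empty set is therefore the unique smallest valid set.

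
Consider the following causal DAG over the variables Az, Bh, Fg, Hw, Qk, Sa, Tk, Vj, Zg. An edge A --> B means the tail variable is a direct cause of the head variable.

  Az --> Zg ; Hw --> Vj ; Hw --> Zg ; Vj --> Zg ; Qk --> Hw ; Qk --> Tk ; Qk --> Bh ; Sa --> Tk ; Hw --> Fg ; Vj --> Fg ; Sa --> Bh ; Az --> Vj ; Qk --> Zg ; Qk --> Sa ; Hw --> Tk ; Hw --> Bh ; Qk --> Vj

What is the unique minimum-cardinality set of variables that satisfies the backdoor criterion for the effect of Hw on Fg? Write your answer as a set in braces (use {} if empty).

{Qk}

Variables eligible for adjustment (non-descendants of Hw, excluding Hw and Fg): {Az, Qk, Sa}.
Backdoor paths from Hw to Fg:
  P1: Hw <- Qk -> Vj -> Fg
  P2: Hw <- Qk -> Zg <- Az -> Vj -> Fg
  P3: Hw <- Qk -> Zg <- Vj -> Fg
The empty set is not sufficient: P1 (Hw <- Qk -> Vj -> Fg) has no collider blocking it and no conditioned non-collider, so it is open.
Try {Qk}:
  P1: blocked at fork node Qk ∈ conditioning set.
  P2: blocked at fork node Qk ∈ conditioning set.
  P3: blocked at fork node Qk ∈ conditioning set.
{Qk} contains no descendant of Hw and blocks every backdoor path.
No other singleton works — e.g. {Sa} leaves P1 open — so {Qk} is the unique smallest valid adjustment set.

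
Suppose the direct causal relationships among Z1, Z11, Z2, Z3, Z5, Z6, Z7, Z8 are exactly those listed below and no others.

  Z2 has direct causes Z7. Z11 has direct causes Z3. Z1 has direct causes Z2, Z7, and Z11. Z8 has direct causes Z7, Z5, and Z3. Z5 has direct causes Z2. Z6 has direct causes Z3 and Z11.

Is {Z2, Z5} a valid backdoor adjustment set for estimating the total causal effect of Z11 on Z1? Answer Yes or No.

Backdoor paths from Z11 to Z1 (paths whose first edge points into Z11):
  P1: Z11 <- Z3 -> Z8 <- Z7 -> Z2 -> Z1
  P2: Z11 <- Z3 -> Z8 <- Z7 -> Z1
  P3: Z11 <- Z3 -> Z8 <- Z5 <- Z2 <- Z7 -> Z1
  P4: Z11 <- Z3 -> Z8 <- Z5 <- Z2 -> Z1
Condition 1 (no descendant of Z11 in the set): holds — descendants of Z11 are {Z1, Z6}; none are in {Z2, Z5}.
Condition 2 (every backdoor path blocked by {Z2, Z5}):
  P1: blocked at collider Z8 (neither it nor any descendant is in the conditioning set).
  P2: blocked at collider Z8 (neither it nor any descendant is in the conditioning set).
  P3: blocked at collider Z8 (neither it nor any descendant is in the conditioning set).
  P4: blocked at collider Z8 (neither it nor any descendant is in the conditioning set).
{Z2, Z5} satisfies the backdoor criterion.

Yes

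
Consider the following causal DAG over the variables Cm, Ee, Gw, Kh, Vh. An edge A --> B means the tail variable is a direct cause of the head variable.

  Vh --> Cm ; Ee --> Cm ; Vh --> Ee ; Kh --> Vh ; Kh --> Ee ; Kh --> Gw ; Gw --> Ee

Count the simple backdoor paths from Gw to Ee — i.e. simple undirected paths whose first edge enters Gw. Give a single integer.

3

A backdoor path from Gw to Ee is any simple undirected path whose first edge points into Gw (i.e. leaves Gw via a parent).
Parents of Gw: {Kh}.
Enumerating:
  P1: Gw <- Kh -> Vh -> Ee
  P2: Gw <- Kh -> Vh -> Cm <- Ee
  P3: Gw <- Kh -> Ee
That exhausts the simple backdoor paths. Count: 3.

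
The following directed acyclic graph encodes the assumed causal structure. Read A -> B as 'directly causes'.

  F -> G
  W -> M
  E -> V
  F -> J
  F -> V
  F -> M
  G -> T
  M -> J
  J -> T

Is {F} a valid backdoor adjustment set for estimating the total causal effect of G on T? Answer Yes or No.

Backdoor paths from G to T (paths whose first edge points into G):
  P1: G <- F -> M -> J -> T
  P2: G <- F -> J -> T
Condition 1 (no descendant of G in the set): holds — descendants of G are {T}; none are in {F}.
Condition 2 (every backdoor path blocked by {F}):
  P1: blocked at fork node F ∈ conditioning set.
  P2: blocked at fork node F ∈ conditioning set.
{F} satisfies the backdoor criterion.

Yes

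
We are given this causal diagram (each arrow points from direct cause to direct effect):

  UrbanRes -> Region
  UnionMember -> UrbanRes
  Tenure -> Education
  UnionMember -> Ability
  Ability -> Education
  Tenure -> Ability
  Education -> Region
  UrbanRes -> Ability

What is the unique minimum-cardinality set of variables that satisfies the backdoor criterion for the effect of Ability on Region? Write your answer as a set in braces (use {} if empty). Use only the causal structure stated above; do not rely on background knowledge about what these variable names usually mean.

{Tenure, UrbanRes}

Variables eligible for adjustment (non-descendants of Ability, excluding Ability and Region): {Tenure, UnionMember, UrbanRes}.
Backdoor paths from Ability to Region:
  P1: Ability <- UnionMember -> UrbanRes -> Region
  P2: Ability <- UrbanRes -> Region
  P3: Ability <- Tenure -> Education -> Region
The empty set is not sufficient: P1 (Ability <- UnionMember -> UrbanRes -> Region) has no collider blocking it and no conditioned non-collider, so it is open.
Try {Tenure, UrbanRes}:
  P1: blocked at chain node UrbanRes ∈ conditioning set.
  P2: blocked at fork node UrbanRes ∈ conditioning set.
  P3: blocked at fork node Tenure ∈ conditioning set.
{Tenure, UrbanRes} contains no descendant of Ability and blocks every backdoor path.
Every element of {Tenure, UrbanRes} is needed (dropping Tenure leaves P3 open; dropping UrbanRes leaves P1 open), so no proper subset is valid.
Among all size-2 subsets of the eligible variables, only {Tenure, UrbanRes} blocks every backdoor path, so it is the unique smallest valid adjustment set.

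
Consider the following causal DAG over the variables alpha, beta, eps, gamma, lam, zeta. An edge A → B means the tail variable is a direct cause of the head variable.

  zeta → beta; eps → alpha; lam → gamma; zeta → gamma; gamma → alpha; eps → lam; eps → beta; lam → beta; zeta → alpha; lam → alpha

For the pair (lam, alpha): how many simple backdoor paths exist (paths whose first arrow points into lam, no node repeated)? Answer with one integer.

A backdoor path from lam to alpha is any simple undirected path whose first edge points into lam (i.e. leaves lam via a parent).
Parents of lam: {eps}.
Enumerating:
  P1: lam <- eps -> beta <- zeta -> gamma -> alpha
  P2: lam <- eps -> beta <- zeta -> alpha
  P3: lam <- eps -> alpha
That exhausts the simple backdoor paths. Count: 3.

3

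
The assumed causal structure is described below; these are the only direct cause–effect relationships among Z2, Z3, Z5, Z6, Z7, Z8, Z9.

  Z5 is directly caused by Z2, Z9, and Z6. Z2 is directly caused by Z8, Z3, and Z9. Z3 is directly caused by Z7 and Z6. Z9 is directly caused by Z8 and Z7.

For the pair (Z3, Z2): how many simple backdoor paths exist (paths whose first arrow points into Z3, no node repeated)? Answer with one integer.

A backdoor path from Z3 to Z2 is any simple undirected path whose first edge points into Z3 (i.e. leaves Z3 via a parent).
Parents of Z3: {Z6, Z7}.
Enumerating:
  P1: Z3 <- Z7 -> Z9 <- Z8 -> Z2
  P2: Z3 <- Z7 -> Z9 -> Z2
  P3: Z3 <- Z7 -> Z9 -> Z5 <- Z2
  P4: Z3 <- Z6 -> Z5 <- Z9 <- Z8 -> Z2
  P5: Z3 <- Z6 -> Z5 <- Z9 -> Z2
  P6: Z3 <- Z6 -> Z5 <- Z2
That exhausts the simple backdoor paths. Count: 6.

6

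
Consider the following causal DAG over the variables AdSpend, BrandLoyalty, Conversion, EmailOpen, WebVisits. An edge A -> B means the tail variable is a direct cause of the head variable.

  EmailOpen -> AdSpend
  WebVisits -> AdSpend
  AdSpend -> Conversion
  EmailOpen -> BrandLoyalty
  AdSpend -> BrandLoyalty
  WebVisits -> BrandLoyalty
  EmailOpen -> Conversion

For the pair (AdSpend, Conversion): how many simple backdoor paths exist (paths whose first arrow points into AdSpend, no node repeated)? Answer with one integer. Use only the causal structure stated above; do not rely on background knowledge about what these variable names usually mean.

2

A backdoor path from AdSpend to Conversion is any simple undirected path whose first edge points into AdSpend (i.e. leaves AdSpend via a parent).
Parents of AdSpend: {EmailOpen, WebVisits}.
Enumerating:
  P1: AdSpend <- WebVisits -> BrandLoyalty <- EmailOpen -> Conversion
  P2: AdSpend <- EmailOpen -> Conversion
That exhausts the simple backdoor paths. Count: 2.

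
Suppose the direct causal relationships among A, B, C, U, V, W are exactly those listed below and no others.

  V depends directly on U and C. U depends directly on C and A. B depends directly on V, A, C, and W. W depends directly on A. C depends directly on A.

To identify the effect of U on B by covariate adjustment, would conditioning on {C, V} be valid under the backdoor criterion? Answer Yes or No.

Backdoor paths from U to B (paths whose first edge points into U):
  P1: U <- A -> C -> V -> B
  P2: U <- A -> C -> B
  P3: U <- A -> W -> B
  P4: U <- A -> B
  P5: U <- C <- A -> W -> B
  P6: U <- C <- A -> B
  P7: U <- C -> V -> B
  P8: U <- C -> B
Condition 1 (no descendant of U in the set): FAILS — V is a descendant of U.
Condition 2 (every backdoor path blocked by {C, V}):
  P1: blocked at chain node C ∈ conditioning set.
  P2: blocked at chain node C ∈ conditioning set.
  P3: open — no interior node is in the conditioning set.
  P4: open — no interior node is in the conditioning set.
  P5: blocked at chain node C ∈ conditioning set.
  P6: blocked at chain node C ∈ conditioning set.
  P7: blocked at fork node C ∈ conditioning set.
  P8: blocked at fork node C ∈ conditioning set.
{C, V} does not satisfy the backdoor criterion.

No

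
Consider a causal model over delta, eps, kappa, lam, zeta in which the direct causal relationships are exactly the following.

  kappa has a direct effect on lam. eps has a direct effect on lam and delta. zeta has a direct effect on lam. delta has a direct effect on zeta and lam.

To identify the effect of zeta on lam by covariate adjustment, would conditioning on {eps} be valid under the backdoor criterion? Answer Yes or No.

Backdoor paths from zeta to lam (paths whose first edge points into zeta):
  P1: zeta <- delta <- eps -> lam
  P2: zeta <- delta -> lam
Condition 1 (no descendant of zeta in the set): holds — descendants of zeta are {lam}; none are in {eps}.
Condition 2 (every backdoor path blocked by {eps}):
  P1: blocked at fork node eps ∈ conditioning set.
  P2: open — no interior node is in the conditioning set.
{eps} does not satisfy the backdoor criterion.

No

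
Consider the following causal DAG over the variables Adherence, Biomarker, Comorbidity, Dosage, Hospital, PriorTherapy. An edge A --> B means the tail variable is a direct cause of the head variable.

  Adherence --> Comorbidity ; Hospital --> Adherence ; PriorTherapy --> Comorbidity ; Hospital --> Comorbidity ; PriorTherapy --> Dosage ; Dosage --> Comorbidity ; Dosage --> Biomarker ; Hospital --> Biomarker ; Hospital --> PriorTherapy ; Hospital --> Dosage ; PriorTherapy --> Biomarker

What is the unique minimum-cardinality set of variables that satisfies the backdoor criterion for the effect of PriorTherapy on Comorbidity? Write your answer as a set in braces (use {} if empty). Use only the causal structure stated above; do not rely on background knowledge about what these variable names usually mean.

Variables eligible for adjustment (non-descendants of PriorTherapy, excluding PriorTherapy and Comorbidity): {Adherence, Hospital}.
Backdoor paths from PriorTherapy to Comorbidity:
  P1: PriorTherapy <- Hospital -> Adherence -> Comorbidity
  P2: PriorTherapy <- Hospital -> Dosage -> Comorbidity
  P3: PriorTherapy <- Hospital -> Biomarker <- Dosage -> Comorbidity
  P4: PriorTherapy <- Hospital -> Comorbidity
The empty set is not sufficient: P1 (PriorTherapy <- Hospital -> Adherence -> Comorbidity) has no collider blocking it and no conditioned non-collider, so it is open.
Try {Hospital}:
  P1: blocked at fork node Hospital ∈ conditioning set.
  P2: blocked at fork node Hospital ∈ conditioning set.
  P3: blocked at fork node Hospital ∈ conditioning set.
  P4: blocked at fork node Hospital ∈ conditioning set.
{Hospital} contains no descendant of PriorTherapy and blocks every backdoor path.
No other singleton works — e.g. {Adherence} leaves P2 open — so {Hospital} is the unique smallest valid adjustment set.

{Hospital}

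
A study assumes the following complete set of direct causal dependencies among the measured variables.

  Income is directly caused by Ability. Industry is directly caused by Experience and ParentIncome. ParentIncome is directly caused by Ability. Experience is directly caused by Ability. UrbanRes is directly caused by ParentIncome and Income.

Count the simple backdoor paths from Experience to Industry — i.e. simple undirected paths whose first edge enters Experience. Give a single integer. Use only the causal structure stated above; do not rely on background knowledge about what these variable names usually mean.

A backdoor path from Experience to Industry is any simple undirected path whose first edge points into Experience (i.e. leaves Experience via a parent).
Parents of Experience: {Ability}.
Enumerating:
  P1: Experience <- Ability -> ParentIncome -> Industry
  P2: Experience <- Ability -> Income -> UrbanRes <- ParentIncome -> Industry
That exhausts the simple backdoor paths. Count: 2.

2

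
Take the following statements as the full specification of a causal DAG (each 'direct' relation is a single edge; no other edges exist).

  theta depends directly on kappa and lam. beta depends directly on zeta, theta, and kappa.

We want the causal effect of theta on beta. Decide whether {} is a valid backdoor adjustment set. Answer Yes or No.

Backdoor paths from theta to beta (paths whose first edge points into theta):
  P1: theta <- kappa -> beta
Condition 1 (no descendant of theta in the set): holds — descendants of theta are {beta}; none are in {}.
Condition 2 (every backdoor path blocked by {}):
  P1: open — no interior node is in the conditioning set.
{} does not satisfy the backdoor criterion.

No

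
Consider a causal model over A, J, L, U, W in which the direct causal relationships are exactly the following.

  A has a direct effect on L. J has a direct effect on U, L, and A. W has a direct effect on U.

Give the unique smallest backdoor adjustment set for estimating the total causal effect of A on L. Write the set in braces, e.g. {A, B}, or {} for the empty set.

Variables eligible for adjustment (non-descendants of A, excluding A and L): {J, U, W}.
Backdoor paths from A to L:
  P1: A <- J -> L
The empty set is not sufficient: P1 (A <- J -> L) has no collider blocking it and no conditioned non-collider, so it is open.
Try {J}:
  P1: blocked at fork node J ∈ conditioning set.
{J} contains no descendant of A and blocks every backdoor path.
No other singleton works — e.g. {W} leaves P1 open — so {J} is the unique smallest valid adjustment set.

{J}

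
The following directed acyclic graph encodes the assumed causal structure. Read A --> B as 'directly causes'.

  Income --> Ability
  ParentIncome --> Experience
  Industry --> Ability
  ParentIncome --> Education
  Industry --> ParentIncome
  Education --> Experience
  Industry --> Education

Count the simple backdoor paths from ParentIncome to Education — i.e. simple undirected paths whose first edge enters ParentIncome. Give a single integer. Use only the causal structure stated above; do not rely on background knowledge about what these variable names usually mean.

A backdoor path from ParentIncome to Education is any simple undirected path whose first edge points into ParentIncome (i.e. leaves ParentIncome via a parent).
Parents of ParentIncome: {Industry}.
Enumerating:
  P1: ParentIncome <- Industry -> Education
That exhausts the simple backdoor paths. Count: 1.

1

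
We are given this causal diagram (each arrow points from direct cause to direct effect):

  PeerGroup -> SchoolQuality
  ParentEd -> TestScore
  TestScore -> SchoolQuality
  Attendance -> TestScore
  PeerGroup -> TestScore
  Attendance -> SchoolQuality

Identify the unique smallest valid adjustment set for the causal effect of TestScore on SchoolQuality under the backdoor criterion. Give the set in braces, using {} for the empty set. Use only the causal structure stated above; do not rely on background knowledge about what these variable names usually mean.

{Attendance, PeerGroup}

Variables eligible for adjustment (non-descendants of TestScore, excluding TestScore and SchoolQuality): {Attendance, ParentEd, PeerGroup}.
Backdoor paths from TestScore to SchoolQuality:
  P1: TestScore <- Attendance -> SchoolQuality
  P2: TestScore <- PeerGroup -> SchoolQuality
The empty set is not sufficient: P1 (TestScore <- Attendance -> SchoolQuality) has no collider blocking it and no conditioned non-collider, so it is open.
Try {Attendance, PeerGroup}:
  P1: blocked at fork node Attendance ∈ conditioning set.
  P2: blocked at fork node PeerGroup ∈ conditioning set.
{Attendance, PeerGroup} contains no descendant of TestScore and blocks every backdoor path.
Every element of {Attendance, PeerGroup} is needed (dropping Attendance leaves P1 open; dropping PeerGroup leaves P2 open), so no proper subset is valid.
Among all size-2 subsets of the eligible variables, only {Attendance, PeerGroup} blocks every backdoor path, so it is the unique smallest valid adjustment set.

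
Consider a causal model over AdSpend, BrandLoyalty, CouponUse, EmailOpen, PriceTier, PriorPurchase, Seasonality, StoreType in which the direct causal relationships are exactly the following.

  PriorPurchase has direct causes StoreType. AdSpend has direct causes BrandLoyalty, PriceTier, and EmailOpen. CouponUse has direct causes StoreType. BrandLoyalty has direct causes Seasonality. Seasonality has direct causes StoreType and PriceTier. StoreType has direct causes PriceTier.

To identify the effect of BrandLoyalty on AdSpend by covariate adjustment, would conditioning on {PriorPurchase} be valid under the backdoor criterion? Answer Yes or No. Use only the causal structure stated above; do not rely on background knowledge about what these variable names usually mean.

Backdoor paths from BrandLoyalty to AdSpend (paths whose first edge points into BrandLoyalty):
  P1: BrandLoyalty <- Seasonality <- PriceTier -> AdSpend
  P2: BrandLoyalty <- Seasonality <- StoreType <- PriceTier -> AdSpend
Condition 1 (no descendant of BrandLoyalty in the set): holds — descendants of BrandLoyalty are {AdSpend}; none are in {PriorPurchase}.
Condition 2 (every backdoor path blocked by {PriorPurchase}):
  P1: open — no interior node is in the conditioning set.
  P2: open — no interior node is in the conditioning set.
{PriorPurchase} does not satisfy the backdoor criterion.

No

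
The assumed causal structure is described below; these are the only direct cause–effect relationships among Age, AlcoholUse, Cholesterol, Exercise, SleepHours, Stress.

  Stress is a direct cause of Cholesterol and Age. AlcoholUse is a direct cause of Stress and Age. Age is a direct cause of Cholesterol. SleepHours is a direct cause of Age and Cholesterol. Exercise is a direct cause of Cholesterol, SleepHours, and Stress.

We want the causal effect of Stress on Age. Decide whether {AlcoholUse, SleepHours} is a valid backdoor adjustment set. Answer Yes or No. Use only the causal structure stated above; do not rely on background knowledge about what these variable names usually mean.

Yes

Backdoor paths from Stress to Age (paths whose first edge points into Stress):
  P1: Stress <- Exercise -> SleepHours -> Age
  P2: Stress <- Exercise -> SleepHours -> Cholesterol <- Age
  P3: Stress <- Exercise -> Cholesterol <- SleepHours -> Age
  P4: Stress <- Exercise -> Cholesterol <- Age
  P5: Stress <- AlcoholUse -> Age
Condition 1 (no descendant of Stress in the set): holds — descendants of Stress are {Age, Cholesterol}; none are in {AlcoholUse, SleepHours}.
Condition 2 (every backdoor path blocked by {AlcoholUse, SleepHours}):
  P1: blocked at chain node SleepHours ∈ conditioning set.
  P2: blocked at chain node SleepHours ∈ conditioning set.
  P3: blocked at collider Cholesterol (neither it nor any descendant is in the conditioning set).
  P4: blocked at collider Cholesterol (neither it nor any descendant is in the conditioning set).
  P5: blocked at fork node AlcoholUse ∈ conditioning set.
{AlcoholUse, SleepHours} satisfies the backdoor criterion.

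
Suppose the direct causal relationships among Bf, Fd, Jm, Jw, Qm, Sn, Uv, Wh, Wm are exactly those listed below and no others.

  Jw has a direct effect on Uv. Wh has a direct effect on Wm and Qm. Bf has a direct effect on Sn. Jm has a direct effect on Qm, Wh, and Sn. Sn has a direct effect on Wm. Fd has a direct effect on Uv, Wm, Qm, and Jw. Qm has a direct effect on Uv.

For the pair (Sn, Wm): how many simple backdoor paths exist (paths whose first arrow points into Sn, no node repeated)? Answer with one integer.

8

A backdoor path from Sn to Wm is any simple undirected path whose first edge points into Sn (i.e. leaves Sn via a parent).
Parents of Sn: {Bf, Jm}.
Enumerating:
  P1: Sn <- Jm -> Wh -> Qm <- Fd -> Wm
  P2: Sn <- Jm -> Wh -> Qm -> Uv <- Fd -> Wm
  P3: Sn <- Jm -> Wh -> Qm -> Uv <- Jw <- Fd -> Wm
  P4: Sn <- Jm -> Wh -> Wm
  P5: Sn <- Jm -> Qm <- Wh -> Wm
  P6: Sn <- Jm -> Qm <- Fd -> Wm
  P7: Sn <- Jm -> Qm -> Uv <- Fd -> Wm
  P8: Sn <- Jm -> Qm -> Uv <- Jw <- Fd -> Wm
That exhausts the simple backdoor paths. Count: 8.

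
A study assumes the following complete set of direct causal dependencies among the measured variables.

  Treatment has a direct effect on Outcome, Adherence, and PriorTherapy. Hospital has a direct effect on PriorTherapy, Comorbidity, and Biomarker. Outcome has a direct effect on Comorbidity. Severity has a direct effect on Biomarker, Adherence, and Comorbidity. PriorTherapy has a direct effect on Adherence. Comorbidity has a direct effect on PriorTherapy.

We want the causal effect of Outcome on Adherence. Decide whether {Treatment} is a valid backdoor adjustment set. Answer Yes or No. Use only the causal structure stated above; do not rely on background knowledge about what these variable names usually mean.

Backdoor paths from Outcome to Adherence (paths whose first edge points into Outcome):
  P1: Outcome <- Treatment -> PriorTherapy <- Hospital -> Biomarker <- Severity -> Adherence
  P2: Outcome <- Treatment -> PriorTherapy <- Hospital -> Comorbidity <- Severity -> Adherence
  P3: Outcome <- Treatment -> PriorTherapy <- Comorbidity <- Hospital -> Biomarker <- Severity -> Adherence
  P4: Outcome <- Treatment -> PriorTherapy <- Comorbidity <- Severity -> Adherence
  P5: Outcome <- Treatment -> PriorTherapy -> Adherence
  P6: Outcome <- Treatment -> Adherence
Condition 1 (no descendant of Outcome in the set): holds — descendants of Outcome are {Adherence, Comorbidity, PriorTherapy}; none are in {Treatment}.
Condition 2 (every backdoor path blocked by {Treatment}):
  P1: blocked at fork node Treatment ∈ conditioning set.
  P2: blocked at fork node Treatment ∈ conditioning set.
  P3: blocked at fork node Treatment ∈ conditioning set.
  P4: blocked at fork node Treatment ∈ conditioning set.
  P5: blocked at fork node Treatment ∈ conditioning set.
  P6: blocked at fork node Treatment ∈ conditioning set.
{Treatment} satisfies the backdoor criterion.

Yes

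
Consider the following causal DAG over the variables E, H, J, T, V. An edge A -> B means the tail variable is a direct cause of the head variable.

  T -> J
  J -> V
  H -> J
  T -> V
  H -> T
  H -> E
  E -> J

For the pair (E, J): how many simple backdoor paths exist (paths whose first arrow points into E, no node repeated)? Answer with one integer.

3

A backdoor path from E to J is any simple undirected path whose first edge points into E (i.e. leaves E via a parent).
Parents of E: {H}.
Enumerating:
  P1: E <- H -> T -> J
  P2: E <- H -> T -> V <- J
  P3: E <- H -> J
That exhausts the simple backdoor paths. Count: 3.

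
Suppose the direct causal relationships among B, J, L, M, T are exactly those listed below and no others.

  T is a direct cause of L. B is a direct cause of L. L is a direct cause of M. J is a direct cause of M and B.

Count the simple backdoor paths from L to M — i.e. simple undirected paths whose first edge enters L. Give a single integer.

A backdoor path from L to M is any simple undirected path whose first edge points into L (i.e. leaves L via a parent).
Parents of L: {B, T}.
Enumerating:
  P1: L <- B <- J -> M
That exhausts the simple backdoor paths. Count: 1.

1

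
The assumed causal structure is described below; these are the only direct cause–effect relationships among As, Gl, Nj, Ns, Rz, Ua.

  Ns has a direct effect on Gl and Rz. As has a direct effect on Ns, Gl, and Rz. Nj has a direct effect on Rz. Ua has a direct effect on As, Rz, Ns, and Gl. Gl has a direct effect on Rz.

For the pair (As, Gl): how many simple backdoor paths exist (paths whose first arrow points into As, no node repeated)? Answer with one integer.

5

A backdoor path from As to Gl is any simple undirected path whose first edge points into As (i.e. leaves As via a parent).
Parents of As: {Ua}.
Enumerating:
  P1: As <- Ua -> Ns -> Gl
  P2: As <- Ua -> Ns -> Rz <- Gl
  P3: As <- Ua -> Gl
  P4: As <- Ua -> Rz <- Ns -> Gl
  P5: As <- Ua -> Rz <- Gl
That exhausts the simple backdoor paths. Count: 5.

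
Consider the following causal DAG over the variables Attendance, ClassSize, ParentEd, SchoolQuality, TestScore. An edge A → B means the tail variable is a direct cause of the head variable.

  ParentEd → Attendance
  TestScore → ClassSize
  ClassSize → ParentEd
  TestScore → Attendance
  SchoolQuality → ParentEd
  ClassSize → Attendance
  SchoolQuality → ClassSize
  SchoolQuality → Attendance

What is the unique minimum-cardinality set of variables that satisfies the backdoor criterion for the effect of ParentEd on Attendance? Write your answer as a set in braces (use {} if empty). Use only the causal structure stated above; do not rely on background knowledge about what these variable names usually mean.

{ClassSize, SchoolQuality}

Variables eligible for adjustment (non-descendants of ParentEd, excluding ParentEd and Attendance): {ClassSize, SchoolQuality, TestScore}.
Backdoor paths from ParentEd to Attendance:
  P1: ParentEd <- SchoolQuality -> ClassSize <- TestScore -> Attendance
  P2: ParentEd <- SchoolQuality -> ClassSize -> Attendance
  P3: ParentEd <- SchoolQuality -> Attendance
  P4: ParentEd <- ClassSize <- SchoolQuality -> Attendance
  P5: ParentEd <- ClassSize <- TestScore -> Attendance
  P6: ParentEd <- ClassSize -> Attendance
The empty set is not sufficient: P2 (ParentEd <- SchoolQuality -> ClassSize -> Attendance) has no collider blocking it and no conditioned non-collider, so it is open.
Try {ClassSize, SchoolQuality}:
  P1: blocked at fork node SchoolQuality ∈ conditioning set.
  P2: blocked at fork node SchoolQuality ∈ conditioning set.
  P3: blocked at fork node SchoolQuality ∈ conditioning set.
  P4: blocked at chain node ClassSize ∈ conditioning set.
  P5: blocked at chain node ClassSize ∈ conditioning set.
  P6: blocked at fork node ClassSize ∈ conditioning set.
{ClassSize, SchoolQuality} contains no descendant of ParentEd and blocks every backdoor path.
Every element of {ClassSize, SchoolQuality} is needed (dropping ClassSize leaves P5 open; dropping SchoolQuality leaves P1 open), so no proper subset is valid.
Among all size-2 subsets of the eligible variables, only {ClassSize, SchoolQuality} blocks every backdoor path, so it is the unique smallest valid adjustment set.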